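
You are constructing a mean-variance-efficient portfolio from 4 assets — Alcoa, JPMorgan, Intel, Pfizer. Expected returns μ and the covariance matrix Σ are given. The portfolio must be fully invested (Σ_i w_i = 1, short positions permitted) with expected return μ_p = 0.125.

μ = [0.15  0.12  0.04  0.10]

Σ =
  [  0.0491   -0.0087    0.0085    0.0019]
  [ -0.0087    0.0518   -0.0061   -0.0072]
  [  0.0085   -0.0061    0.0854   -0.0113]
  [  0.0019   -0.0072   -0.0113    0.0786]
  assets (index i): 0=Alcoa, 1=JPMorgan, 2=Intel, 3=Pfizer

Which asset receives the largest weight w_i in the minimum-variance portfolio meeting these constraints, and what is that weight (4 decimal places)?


u=Σ⁻¹μ = [3.4617  3.1805  0.5574  1.5601]
v=Σ⁻¹𝟙 = [22.1373  26.9373  13.6287  16.6144]
a=μᵀu=1.079214  b=𝟙ᵀu=8.759670  c=𝟙ᵀv=79.317802  D=ac−b²=8.869033
λ₁=(c·0.125−b)/D = (79.317802·0.125−8.759670)/8.869033 = 0.130235
λ₂=(a−b·0.125)/D = (1.079214−8.759670·0.125)/8.869033 = -0.001775
w* = 0.130235·u + -0.001775·v:
  w_0 = 0.130235·3.4617 + -0.001775·22.1373 = 0.4115  (Alcoa)
  w_1 = 0.130235·3.1805 + -0.001775·26.9373 = 0.3664  (JPMorgan)
  w_2 = 0.130235·0.5574 + -0.001775·13.6287 = 0.0484  (Intel)
  w_3 = 0.130235·1.5601 + -0.001775·16.6144 = 0.1737  (Pfizer)
Σw_i=1.0000  μᵀw=0.1250
σ²=wᵀΣw=λ₁·μ_p+λ₂ = 0.130235·0.125 + -0.001775 = 0.014504 ≈ 0.0145

Alcoa (0.4115)


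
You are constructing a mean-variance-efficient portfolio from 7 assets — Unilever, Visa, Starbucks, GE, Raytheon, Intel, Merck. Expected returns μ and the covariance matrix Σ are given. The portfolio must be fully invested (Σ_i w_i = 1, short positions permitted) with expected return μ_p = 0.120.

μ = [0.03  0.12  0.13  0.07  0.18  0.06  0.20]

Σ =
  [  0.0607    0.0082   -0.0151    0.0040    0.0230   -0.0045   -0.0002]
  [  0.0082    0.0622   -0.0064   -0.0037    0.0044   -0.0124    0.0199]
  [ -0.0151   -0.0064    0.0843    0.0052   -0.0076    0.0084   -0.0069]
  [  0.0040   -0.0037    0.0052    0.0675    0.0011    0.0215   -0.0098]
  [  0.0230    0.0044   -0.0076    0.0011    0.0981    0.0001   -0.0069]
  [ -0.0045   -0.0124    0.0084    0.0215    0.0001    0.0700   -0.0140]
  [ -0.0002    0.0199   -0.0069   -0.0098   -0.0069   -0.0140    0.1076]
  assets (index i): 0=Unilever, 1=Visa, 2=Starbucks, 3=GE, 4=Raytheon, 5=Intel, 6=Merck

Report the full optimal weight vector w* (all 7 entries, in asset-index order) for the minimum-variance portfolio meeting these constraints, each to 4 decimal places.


0.1012  0.1681  0.1806  0.1058  0.1398  0.1439  0.1605

p=Σ⁻¹μ = [-0.0095  1.5876  1.8515  0.9130  2.0410  1.0389  2.0330]
q=Σ⁻¹𝟙 = [15.8346  15.1753  15.2880  10.1429  7.6215  15.2087  10.8883]
a=μᵀp=1.331158  b=𝟙ᵀp=9.455577  c=𝟙ᵀq=90.159412  D=ac−b²=30.608511
λ₁=(c·0.120−b)/D = (90.159412·0.120−9.455577)/30.608511 = 0.044548
λ₂=(a−b·0.120)/D = (1.331158−9.455577·0.120)/30.608511 = 0.006419
w* = 0.044548·p + 0.006419·q:
  w_0 = 0.044548·-0.0095 + 0.006419·15.8346 = 0.1012  (Unilever)
  w_1 = 0.044548·1.5876 + 0.006419·15.1753 = 0.1681  (Visa)
  w_2 = 0.044548·1.8515 + 0.006419·15.2880 = 0.1806  (Starbucks)
  w_3 = 0.044548·0.9130 + 0.006419·10.1429 = 0.1058  (GE)
  w_4 = 0.044548·2.0410 + 0.006419·7.6215 = 0.1398  (Raytheon)
  w_5 = 0.044548·1.0389 + 0.006419·15.2087 = 0.1439  (Intel)
  w_6 = 0.044548·2.0330 + 0.006419·10.8883 = 0.1605  (Merck)
Σw_i=1.0000  μᵀw=0.1200
σ²=wᵀΣw=λ₁·μ_p+λ₂ = 0.044548·0.120 + 0.006419 = 0.011765 ≈ 0.0118


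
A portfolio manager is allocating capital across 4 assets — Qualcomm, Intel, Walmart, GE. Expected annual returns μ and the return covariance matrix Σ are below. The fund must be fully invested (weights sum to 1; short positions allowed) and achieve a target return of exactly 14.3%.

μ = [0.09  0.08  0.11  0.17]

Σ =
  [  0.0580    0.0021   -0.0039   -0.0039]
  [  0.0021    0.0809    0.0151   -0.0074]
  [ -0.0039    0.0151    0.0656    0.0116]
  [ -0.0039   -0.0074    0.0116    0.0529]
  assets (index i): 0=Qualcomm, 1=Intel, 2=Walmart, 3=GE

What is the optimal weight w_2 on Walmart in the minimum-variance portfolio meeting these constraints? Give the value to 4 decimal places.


p=Σ⁻¹μ = [1.7985  1.0639  0.9580  3.2850]
q=Σ⁻¹𝟙 = [18.8239  11.7775  10.1668  19.7095]
a=μᵀp=0.910796  b=𝟙ᵀp=7.105312  c=𝟙ᵀq=60.477687  D=ac−b²=4.597355
λ₁=(c·0.143−b)/D = (60.477687·0.143−7.105312)/4.597355 = 0.335627
λ₂=(a−b·0.143)/D = (0.910796−7.105312·0.143)/4.597355 = -0.022897
w* = 0.335627·p + -0.022897·q:
  w_0 = 0.335627·1.7985 + -0.022897·18.8239 = 0.1726  (Qualcomm)
  w_1 = 0.335627·1.0639 + -0.022897·11.7775 = 0.0874  (Intel)
  w_2 = 0.335627·0.9580 + -0.022897·10.1668 = 0.0887  (Walmart)
  w_3 = 0.335627·3.2850 + -0.022897·19.7095 = 0.6512  (GE)
Σw_i=1.0000  μᵀw=0.1430
σ²=wᵀΣw=λ₁·μ_p+λ₂ = 0.335627·0.143 + -0.022897 = 0.025098 ≈ 0.0251

0.0887


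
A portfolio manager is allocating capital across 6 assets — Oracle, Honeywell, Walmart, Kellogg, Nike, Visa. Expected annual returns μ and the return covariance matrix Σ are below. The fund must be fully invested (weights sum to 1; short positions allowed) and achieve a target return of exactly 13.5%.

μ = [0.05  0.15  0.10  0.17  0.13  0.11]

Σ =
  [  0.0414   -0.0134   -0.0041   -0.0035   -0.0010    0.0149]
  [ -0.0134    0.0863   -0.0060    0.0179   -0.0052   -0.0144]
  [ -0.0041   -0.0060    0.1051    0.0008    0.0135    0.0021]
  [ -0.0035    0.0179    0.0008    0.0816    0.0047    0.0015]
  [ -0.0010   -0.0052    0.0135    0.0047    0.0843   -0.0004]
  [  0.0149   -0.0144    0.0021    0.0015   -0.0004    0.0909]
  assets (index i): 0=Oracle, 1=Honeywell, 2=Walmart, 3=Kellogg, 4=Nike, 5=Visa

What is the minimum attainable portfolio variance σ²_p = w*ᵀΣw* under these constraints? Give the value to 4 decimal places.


0.0183

u=Σ⁻¹μ = [1.6859  2.0222  0.9090  1.5969  1.4580  1.2132]
v=Σ⁻¹𝟙 = [28.5289  16.9973  9.9172  8.8474  11.2091  8.6916]
a=μᵀu=1.072975  b=𝟙ᵀu=8.885074  c=𝟙ᵀv=84.191459  D=ac−b²=11.390798
λ₁=(c·0.135−b)/D = (84.191459·0.135−8.885074)/11.390798 = 0.217787
λ₂=(a−b·0.135)/D = (1.072975−8.885074·0.135)/11.390798 = -0.011106
w* = 0.217787·u + -0.011106·v:
  w_0 = 0.217787·1.6859 + -0.011106·28.5289 = 0.0503  (Oracle)
  w_1 = 0.217787·2.0222 + -0.011106·16.9973 = 0.2516  (Honeywell)
  w_2 = 0.217787·0.9090 + -0.011106·9.9172 = 0.0878  (Walmart)
  w_3 = 0.217787·1.5969 + -0.011106·8.8474 = 0.2495  (Kellogg)
  w_4 = 0.217787·1.4580 + -0.011106·11.2091 = 0.1930  (Nike)
  w_5 = 0.217787·1.2132 + -0.011106·8.6916 = 0.1677  (Visa)
Σw_i=1.0000  μᵀw=0.1350
σ²=wᵀΣw=λ₁·μ_p+λ₂ = 0.217787·0.135 + -0.011106 = 0.018295 ≈ 0.0183


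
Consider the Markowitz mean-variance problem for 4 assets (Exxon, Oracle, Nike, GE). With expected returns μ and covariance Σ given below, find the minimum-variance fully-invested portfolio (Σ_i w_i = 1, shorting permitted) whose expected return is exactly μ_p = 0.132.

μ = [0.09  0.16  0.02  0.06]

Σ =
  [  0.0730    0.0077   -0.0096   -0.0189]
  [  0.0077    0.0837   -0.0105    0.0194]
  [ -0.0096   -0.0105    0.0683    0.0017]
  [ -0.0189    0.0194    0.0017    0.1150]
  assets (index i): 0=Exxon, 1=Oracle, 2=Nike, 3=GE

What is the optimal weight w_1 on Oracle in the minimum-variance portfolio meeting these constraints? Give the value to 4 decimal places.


p=Σ⁻¹μ = [1.2472  1.7930  0.7335  0.4134]
q=Σ⁻¹𝟙 = [17.4946  10.4446  18.4686  9.5359]
a=μᵀp=0.438613  b=𝟙ᵀp=4.187177  c=𝟙ᵀq=55.943665  D=ac−b²=7.005151
λ₁=(c·0.132−b)/D = (55.943665·0.132−4.187177)/7.005151 = 0.456434
λ₂=(a−b·0.132)/D = (0.438613−4.187177·0.132)/7.005151 = -0.016287
w* = 0.456434·p + -0.016287·q:
  w_0 = 0.456434·1.2472 + -0.016287·17.4946 = 0.2843  (Exxon)
  w_1 = 0.456434·1.7930 + -0.016287·10.4446 = 0.6483  (Oracle)
  w_2 = 0.456434·0.7335 + -0.016287·18.4686 = 0.0340  (Nike)
  w_3 = 0.456434·0.4134 + -0.016287·9.5359 = 0.0334  (GE)
Σw_i=1.0000  μᵀw=0.1320
σ²=wᵀΣw=λ₁·μ_p+λ₂ = 0.456434·0.132 + -0.016287 = 0.043962 ≈ 0.0440

0.6483


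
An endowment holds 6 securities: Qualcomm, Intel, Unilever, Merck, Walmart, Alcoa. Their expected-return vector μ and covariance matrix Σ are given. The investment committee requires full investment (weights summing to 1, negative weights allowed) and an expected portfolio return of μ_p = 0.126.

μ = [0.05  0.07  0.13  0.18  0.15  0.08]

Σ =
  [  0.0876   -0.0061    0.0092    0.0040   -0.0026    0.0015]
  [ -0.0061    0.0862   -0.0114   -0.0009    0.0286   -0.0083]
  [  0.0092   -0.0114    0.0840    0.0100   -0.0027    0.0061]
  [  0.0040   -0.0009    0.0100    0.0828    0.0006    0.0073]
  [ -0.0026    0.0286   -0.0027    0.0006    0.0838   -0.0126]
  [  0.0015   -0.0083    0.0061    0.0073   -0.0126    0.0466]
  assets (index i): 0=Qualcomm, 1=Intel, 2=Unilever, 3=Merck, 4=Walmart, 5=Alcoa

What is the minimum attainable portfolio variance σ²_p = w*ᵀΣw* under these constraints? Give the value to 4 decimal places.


u=Σ⁻¹μ = [0.4170  0.5753  1.2885  1.8257  1.9161  1.8692]
v=Σ⁻¹𝟙 = [10.7731  12.0975  10.0306  8.2829  11.9962  23.9002]
a=μᵀu=0.994204  b=𝟙ᵀu=7.891805  c=𝟙ᵀv=77.080326  D=ac−b²=14.352970
λ₁=(c·0.126−b)/D = (77.080326·0.126−7.891805)/14.352970 = 0.126825
λ₂=(a−b·0.126)/D = (0.994204−7.891805·0.126)/14.352970 = -0.000011
w* = 0.126825·u + -0.000011·v:
  w_0 = 0.126825·0.4170 + -0.000011·10.7731 = 0.0528  (Qualcomm)
  w_1 = 0.126825·0.5753 + -0.000011·12.0975 = 0.0728  (Intel)
  w_2 = 0.126825·1.2885 + -0.000011·10.0306 = 0.1633  (Unilever)
  w_3 = 0.126825·1.8257 + -0.000011·8.2829 = 0.2315  (Merck)
  w_4 = 0.126825·1.9161 + -0.000011·11.9962 = 0.2429  (Walmart)
  w_5 = 0.126825·1.8692 + -0.000011·23.9002 = 0.2368  (Alcoa)
Σw_i=1.0000  μᵀw=0.1260
σ²=wᵀΣw=λ₁·μ_p+λ₂ = 0.126825·0.126 + -0.000011 = 0.015969 ≈ 0.0160

0.0160


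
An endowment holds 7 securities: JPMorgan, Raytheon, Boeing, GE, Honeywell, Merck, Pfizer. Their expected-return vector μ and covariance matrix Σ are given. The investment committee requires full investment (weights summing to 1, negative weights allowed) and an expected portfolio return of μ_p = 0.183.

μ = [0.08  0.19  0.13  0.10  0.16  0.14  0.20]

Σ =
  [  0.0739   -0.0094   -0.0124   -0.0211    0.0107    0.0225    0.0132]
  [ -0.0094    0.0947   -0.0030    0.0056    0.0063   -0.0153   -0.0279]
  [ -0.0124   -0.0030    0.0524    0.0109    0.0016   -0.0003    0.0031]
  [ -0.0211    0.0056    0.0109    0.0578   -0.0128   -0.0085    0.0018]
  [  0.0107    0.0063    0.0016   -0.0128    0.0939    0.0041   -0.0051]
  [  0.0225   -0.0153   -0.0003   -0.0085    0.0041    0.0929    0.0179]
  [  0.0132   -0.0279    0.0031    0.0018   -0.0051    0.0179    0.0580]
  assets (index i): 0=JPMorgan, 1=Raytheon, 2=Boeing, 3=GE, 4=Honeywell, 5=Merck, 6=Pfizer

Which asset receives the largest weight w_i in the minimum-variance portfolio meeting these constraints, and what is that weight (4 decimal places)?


x=Σ⁻¹μ = [1.0125  3.4652  2.2400  1.7430  1.7565  1.0464  4.5424]
y=Σ⁻¹𝟙 = [17.9036  17.6155  18.4618  21.5169  10.7428  7.2837  18.6827]
a=μᵀx=2.540910  b=𝟙ᵀx=15.806058  c=𝟙ᵀy=112.206964  D=ac−b²=35.276371
λ₁=(c·0.183−b)/D = (112.206964·0.183−15.806058)/35.276371 = 0.134022
λ₂=(a−b·0.183)/D = (2.540910−15.806058·0.183)/35.276371 = -0.009967
w* = 0.134022·x + -0.009967·y:
  w_0 = 0.134022·1.0125 + -0.009967·17.9036 = -0.0427  (JPMorgan)
  w_1 = 0.134022·3.4652 + -0.009967·17.6155 = 0.2888  (Raytheon)
  w_2 = 0.134022·2.2400 + -0.009967·18.4618 = 0.1162  (Boeing)
  w_3 = 0.134022·1.7430 + -0.009967·21.5169 = 0.0191  (GE)
  w_4 = 0.134022·1.7565 + -0.009967·10.7428 = 0.1283  (Honeywell)
  w_5 = 0.134022·1.0464 + -0.009967·7.2837 = 0.0676  (Merck)
  w_6 = 0.134022·4.5424 + -0.009967·18.6827 = 0.4226  (Pfizer)
Σw_i=1.0000  μᵀw=0.1830
σ²=wᵀΣw=λ₁·μ_p+λ₂ = 0.134022·0.183 + -0.009967 = 0.014559 ≈ 0.0146

Pfizer (0.4226)


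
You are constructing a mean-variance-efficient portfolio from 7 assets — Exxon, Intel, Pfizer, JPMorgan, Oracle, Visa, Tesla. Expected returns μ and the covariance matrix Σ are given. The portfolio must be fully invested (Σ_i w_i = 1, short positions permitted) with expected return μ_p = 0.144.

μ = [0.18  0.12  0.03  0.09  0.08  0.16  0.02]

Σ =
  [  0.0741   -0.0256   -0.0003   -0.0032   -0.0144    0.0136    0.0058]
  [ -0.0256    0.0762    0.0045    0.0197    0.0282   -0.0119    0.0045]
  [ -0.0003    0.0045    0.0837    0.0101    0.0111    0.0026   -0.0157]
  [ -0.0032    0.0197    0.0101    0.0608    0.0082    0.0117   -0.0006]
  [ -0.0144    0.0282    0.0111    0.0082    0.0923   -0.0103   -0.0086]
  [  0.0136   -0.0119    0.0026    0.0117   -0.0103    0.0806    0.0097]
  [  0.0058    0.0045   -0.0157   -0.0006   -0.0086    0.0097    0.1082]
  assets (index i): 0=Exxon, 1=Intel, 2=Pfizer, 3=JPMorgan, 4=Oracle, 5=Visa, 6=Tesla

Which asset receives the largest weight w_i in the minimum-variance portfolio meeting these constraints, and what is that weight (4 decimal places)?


Exxon (0.3531)

p=Σ⁻¹μ = [3.1444  2.5810  -0.0047  0.3431  0.7324  1.9039  -0.2023]
q=Σ⁻¹𝟙 = [18.0007  14.0576  10.4448  8.0003  9.3494  10.0471  9.0949]
a=μᵀp=1.265612  b=𝟙ᵀp=8.497785  c=𝟙ᵀq=78.994689  D=ac−b²=27.764262
λ₁=(c·0.144−b)/D = (78.994689·0.144−8.497785)/27.764262 = 0.103639
λ₂=(a−b·0.144)/D = (1.265612−8.497785·0.144)/27.764262 = 0.001510
w* = 0.103639·p + 0.001510·q:
  w_0 = 0.103639·3.1444 + 0.001510·18.0007 = 0.3531  (Exxon)
  w_1 = 0.103639·2.5810 + 0.001510·14.0576 = 0.2887  (Intel)
  w_2 = 0.103639·-0.0047 + 0.001510·10.4448 = 0.0153  (Pfizer)
  w_3 = 0.103639·0.3431 + 0.001510·8.0003 = 0.0476  (JPMorgan)
  w_4 = 0.103639·0.7324 + 0.001510·9.3494 = 0.0900  (Oracle)
  w_5 = 0.103639·1.9039 + 0.001510·10.0471 = 0.2125  (Visa)
  w_6 = 0.103639·-0.2023 + 0.001510·9.0949 = -0.0072  (Tesla)
Σw_i=1.0000  μᵀw=0.1440
σ²=wᵀΣw=λ₁·μ_p+λ₂ = 0.103639·0.144 + 0.001510 = 0.016434 ≈ 0.0164


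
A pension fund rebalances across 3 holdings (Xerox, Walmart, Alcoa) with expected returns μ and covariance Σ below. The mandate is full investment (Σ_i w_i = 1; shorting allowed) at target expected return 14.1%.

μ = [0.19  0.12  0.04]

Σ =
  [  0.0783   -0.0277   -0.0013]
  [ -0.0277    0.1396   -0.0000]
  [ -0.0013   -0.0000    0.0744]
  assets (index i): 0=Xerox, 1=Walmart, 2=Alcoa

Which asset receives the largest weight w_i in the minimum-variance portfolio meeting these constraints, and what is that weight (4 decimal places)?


Xerox (0.5252)

x=Σ⁻¹μ = [2.9473  1.4444  0.5891]
y=Σ⁻¹𝟙 = [16.7063  10.4782  13.7328]
a=μᵀx=0.756890  b=𝟙ᵀx=4.980890  c=𝟙ᵀy=40.917277  D=ac−b²=6.160597
λ₁=(c·0.141−b)/D = (40.917277·0.141−4.980890)/6.160597 = 0.127982
λ₂=(a−b·0.141)/D = (0.756890−4.980890·0.141)/6.160597 = 0.008860
w* = 0.127982·x + 0.008860·y:
  w_0 = 0.127982·2.9473 + 0.008860·16.7063 = 0.5252  (Xerox)
  w_1 = 0.127982·1.4444 + 0.008860·10.4782 = 0.2777  (Walmart)
  w_2 = 0.127982·0.5891 + 0.008860·13.7328 = 0.1971  (Alcoa)
Σw_i=1.0000  μᵀw=0.1410
σ²=wᵀΣw=λ₁·μ_p+λ₂ = 0.127982·0.141 + 0.008860 = 0.026906 ≈ 0.0269


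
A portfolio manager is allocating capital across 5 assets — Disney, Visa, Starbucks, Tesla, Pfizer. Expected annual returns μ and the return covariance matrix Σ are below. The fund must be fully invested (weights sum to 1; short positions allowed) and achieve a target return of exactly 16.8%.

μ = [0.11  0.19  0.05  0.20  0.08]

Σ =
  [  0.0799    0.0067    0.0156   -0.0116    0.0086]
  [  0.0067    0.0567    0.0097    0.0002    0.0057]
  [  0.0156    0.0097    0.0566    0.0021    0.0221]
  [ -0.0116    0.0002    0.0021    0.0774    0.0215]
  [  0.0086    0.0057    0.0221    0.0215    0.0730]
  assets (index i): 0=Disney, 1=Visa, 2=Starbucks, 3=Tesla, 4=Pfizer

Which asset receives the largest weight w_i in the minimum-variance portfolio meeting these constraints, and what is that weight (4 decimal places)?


u=Σ⁻¹μ = [1.5663  3.1948  -0.1499  2.8513  -0.1325]
v=Σ⁻¹𝟙 = [10.7723  14.1503  10.0517  12.9871  4.4566]
a=μᵀu=1.331478  b=𝟙ᵀu=7.330058  c=𝟙ᵀv=52.418148  D=ac−b²=16.063855
λ₁=(c·0.168−b)/D = (52.418148·0.168−7.330058)/16.063855 = 0.091895
λ₂=(a−b·0.168)/D = (1.331478−7.330058·0.168)/16.063855 = 0.006227
w* = 0.091895·u + 0.006227·v:
  w_0 = 0.091895·1.5663 + 0.006227·10.7723 = 0.2110  (Disney)
  w_1 = 0.091895·3.1948 + 0.006227·14.1503 = 0.3817  (Visa)
  w_2 = 0.091895·-0.1499 + 0.006227·10.0517 = 0.0488  (Starbucks)
  w_3 = 0.091895·2.8513 + 0.006227·12.9871 = 0.3429  (Tesla)
  w_4 = 0.091895·-0.1325 + 0.006227·4.4566 = 0.0156  (Pfizer)
Σw_i=1.0000  μᵀw=0.1680
σ²=wᵀΣw=λ₁·μ_p+λ₂ = 0.091895·0.168 + 0.006227 = 0.021665 ≈ 0.0217

Visa (0.3817)


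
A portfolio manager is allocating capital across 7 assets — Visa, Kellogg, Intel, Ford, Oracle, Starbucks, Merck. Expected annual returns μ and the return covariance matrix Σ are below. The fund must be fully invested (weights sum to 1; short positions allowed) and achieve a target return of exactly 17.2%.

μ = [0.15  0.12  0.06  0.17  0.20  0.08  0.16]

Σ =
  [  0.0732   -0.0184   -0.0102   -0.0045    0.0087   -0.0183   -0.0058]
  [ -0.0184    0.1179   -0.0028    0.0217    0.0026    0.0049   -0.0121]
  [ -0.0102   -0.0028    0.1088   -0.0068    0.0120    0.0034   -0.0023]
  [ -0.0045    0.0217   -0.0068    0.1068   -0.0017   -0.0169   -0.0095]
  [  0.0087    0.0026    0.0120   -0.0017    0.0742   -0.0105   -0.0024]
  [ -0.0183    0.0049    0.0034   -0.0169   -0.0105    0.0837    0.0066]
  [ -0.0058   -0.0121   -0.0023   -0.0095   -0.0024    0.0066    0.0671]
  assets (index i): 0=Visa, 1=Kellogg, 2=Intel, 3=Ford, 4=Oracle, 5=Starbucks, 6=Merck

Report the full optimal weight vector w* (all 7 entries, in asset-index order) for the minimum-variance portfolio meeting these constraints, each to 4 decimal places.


0.1810  0.0594  -0.0660  0.1828  0.3151  0.0606  0.2672

p=Σ⁻¹μ = [3.0495  1.2927  0.7183  2.1427  2.6136  2.0335  3.1027]
q=Σ⁻¹𝟙 = [23.5972  10.8773  11.0362  13.7762  12.1566  18.7651  19.8221]
a=μᵀp=2.201740  b=𝟙ᵀp=14.953043  c=𝟙ᵀq=110.030710  D=ac−b²=18.665473
λ₁=(c·0.172−b)/D = (110.030710·0.172−14.953043)/18.665473 = 0.212812
λ₂=(a−b·0.172)/D = (2.201740−14.953043·0.172)/18.665473 = -0.019833
w* = 0.212812·p + -0.019833·q:
  w_0 = 0.212812·3.0495 + -0.019833·23.5972 = 0.1810  (Visa)
  w_1 = 0.212812·1.2927 + -0.019833·10.8773 = 0.0594  (Kellogg)
  w_2 = 0.212812·0.7183 + -0.019833·11.0362 = -0.0660  (Intel)
  w_3 = 0.212812·2.1427 + -0.019833·13.7762 = 0.1828  (Ford)
  w_4 = 0.212812·2.6136 + -0.019833·12.1566 = 0.3151  (Oracle)
  w_5 = 0.212812·2.0335 + -0.019833·18.7651 = 0.0606  (Starbucks)
  w_6 = 0.212812·3.1027 + -0.019833·19.8221 = 0.2672  (Merck)
Σw_i=1.0000  μᵀw=0.1720
σ²=wᵀΣw=λ₁·μ_p+λ₂ = 0.212812·0.172 + -0.019833 = 0.016771 ≈ 0.0168


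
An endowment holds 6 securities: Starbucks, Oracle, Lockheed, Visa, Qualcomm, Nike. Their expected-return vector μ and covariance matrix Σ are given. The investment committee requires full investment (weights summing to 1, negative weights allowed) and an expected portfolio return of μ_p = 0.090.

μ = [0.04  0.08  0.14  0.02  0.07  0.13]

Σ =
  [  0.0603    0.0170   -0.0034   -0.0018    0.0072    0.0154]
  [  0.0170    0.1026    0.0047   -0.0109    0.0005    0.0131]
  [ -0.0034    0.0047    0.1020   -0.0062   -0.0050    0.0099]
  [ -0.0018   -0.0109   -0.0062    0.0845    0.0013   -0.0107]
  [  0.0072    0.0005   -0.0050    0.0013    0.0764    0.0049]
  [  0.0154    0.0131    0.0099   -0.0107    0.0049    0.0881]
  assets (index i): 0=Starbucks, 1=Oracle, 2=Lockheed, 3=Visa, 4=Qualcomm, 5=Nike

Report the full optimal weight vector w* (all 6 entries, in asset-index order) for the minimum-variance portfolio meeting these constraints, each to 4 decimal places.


0.0879  0.1227  0.2359  0.1557  0.1864  0.2114

g=Σ⁻¹μ = [0.1668  0.5897  1.3091  0.5543  0.8941  1.2292]
h=Σ⁻¹𝟙 = [11.9607  7.7584  10.5375  14.7003  11.8343  8.0494]
a=μᵀg=0.470598  b=𝟙ᵀg=4.743179  c=𝟙ᵀh=64.840523  D=ac−b²=8.016049
λ₁=(c·0.090−b)/D = (64.840523·0.090−4.743179)/8.016049 = 0.136285
λ₂=(a−b·0.090)/D = (0.470598−4.743179·0.090)/8.016049 = 0.005453
w* = 0.136285·g + 0.005453·h:
  w_0 = 0.136285·0.1668 + 0.005453·11.9607 = 0.0879  (Starbucks)
  w_1 = 0.136285·0.5897 + 0.005453·7.7584 = 0.1227  (Oracle)
  w_2 = 0.136285·1.3091 + 0.005453·10.5375 = 0.2359  (Lockheed)
  w_3 = 0.136285·0.5543 + 0.005453·14.7003 = 0.1557  (Visa)
  w_4 = 0.136285·0.8941 + 0.005453·11.8343 = 0.1864  (Qualcomm)
  w_5 = 0.136285·1.2292 + 0.005453·8.0494 = 0.2114  (Nike)
Σw_i=1.0000  μᵀw=0.0900
σ²=wᵀΣw=λ₁·μ_p+λ₂ = 0.136285·0.090 + 0.005453 = 0.017719 ≈ 0.0177


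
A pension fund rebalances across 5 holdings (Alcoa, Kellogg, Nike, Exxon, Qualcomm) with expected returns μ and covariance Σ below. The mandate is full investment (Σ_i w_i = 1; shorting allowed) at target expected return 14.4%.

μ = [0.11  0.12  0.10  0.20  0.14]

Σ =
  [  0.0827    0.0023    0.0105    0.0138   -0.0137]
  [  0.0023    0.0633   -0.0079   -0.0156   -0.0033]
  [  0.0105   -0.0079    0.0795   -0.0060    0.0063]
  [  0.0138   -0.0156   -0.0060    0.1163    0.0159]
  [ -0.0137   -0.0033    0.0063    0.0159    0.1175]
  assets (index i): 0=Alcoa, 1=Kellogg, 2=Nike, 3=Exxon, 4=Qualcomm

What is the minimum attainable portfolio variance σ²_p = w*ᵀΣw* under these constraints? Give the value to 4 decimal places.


0.0200

u=Σ⁻¹μ = [0.9325  2.5615  1.4492  1.8853  1.0393]
v=Σ⁻¹𝟙 = [9.5682  19.9393  13.3832  9.7133  8.1543]
a=μᵀu=1.077438  b=𝟙ᵀu=7.867791  c=𝟙ᵀv=60.758215  D=ac−b²=3.561094
λ₁=(c·0.144−b)/D = (60.758215·0.144−7.867791)/3.561094 = 0.247506
λ₂=(a−b·0.144)/D = (1.077438−7.867791·0.144)/3.561094 = -0.015592
w* = 0.247506·u + -0.015592·v:
  w_0 = 0.247506·0.9325 + -0.015592·9.5682 = 0.0816  (Alcoa)
  w_1 = 0.247506·2.5615 + -0.015592·19.9393 = 0.3231  (Kellogg)
  w_2 = 0.247506·1.4492 + -0.015592·13.3832 = 0.1500  (Nike)
  w_3 = 0.247506·1.8853 + -0.015592·9.7133 = 0.3152  (Exxon)
  w_4 = 0.247506·1.0393 + -0.015592·8.1543 = 0.1301  (Qualcomm)
Σw_i=1.0000  μᵀw=0.1440
σ²=wᵀΣw=λ₁·μ_p+λ₂ = 0.247506·0.144 + -0.015592 = 0.020049 ≈ 0.0200


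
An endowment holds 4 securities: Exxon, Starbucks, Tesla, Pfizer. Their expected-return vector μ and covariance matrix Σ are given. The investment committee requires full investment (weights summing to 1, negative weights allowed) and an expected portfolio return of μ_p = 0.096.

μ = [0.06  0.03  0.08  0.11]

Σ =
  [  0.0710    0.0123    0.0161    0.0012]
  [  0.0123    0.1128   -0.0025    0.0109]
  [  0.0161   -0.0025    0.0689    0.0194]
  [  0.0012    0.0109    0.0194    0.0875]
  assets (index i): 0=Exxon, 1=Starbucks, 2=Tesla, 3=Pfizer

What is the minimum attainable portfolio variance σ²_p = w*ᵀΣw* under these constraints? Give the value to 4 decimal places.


u=Σ⁻¹μ = [0.6472  0.1070  0.7104  1.0774]
v=Σ⁻¹𝟙 = [10.4300  7.1611  10.0365  8.1682]
a=μᵀu=0.217392  b=𝟙ᵀu=2.542058  c=𝟙ᵀv=35.795804  D=ac−b²=1.319678
λ₁=(c·0.096−b)/D = (35.795804·0.096−2.542058)/1.319678 = 0.677695
λ₂=(a−b·0.096)/D = (0.217392−2.542058·0.096)/1.319678 = -0.020191
w* = 0.677695·u + -0.020191·v:
  w_0 = 0.677695·0.6472 + -0.020191·10.4300 = 0.2280  (Exxon)
  w_1 = 0.677695·0.1070 + -0.020191·7.1611 = -0.0721  (Starbucks)
  w_2 = 0.677695·0.7104 + -0.020191·10.0365 = 0.2788  (Tesla)
  w_3 = 0.677695·1.0774 + -0.020191·8.1682 = 0.5653  (Pfizer)
Σw_i=1.0000  μᵀw=0.0960
σ²=wᵀΣw=λ₁·μ_p+λ₂ = 0.677695·0.096 + -0.020191 = 0.044868 ≈ 0.0449

0.0449


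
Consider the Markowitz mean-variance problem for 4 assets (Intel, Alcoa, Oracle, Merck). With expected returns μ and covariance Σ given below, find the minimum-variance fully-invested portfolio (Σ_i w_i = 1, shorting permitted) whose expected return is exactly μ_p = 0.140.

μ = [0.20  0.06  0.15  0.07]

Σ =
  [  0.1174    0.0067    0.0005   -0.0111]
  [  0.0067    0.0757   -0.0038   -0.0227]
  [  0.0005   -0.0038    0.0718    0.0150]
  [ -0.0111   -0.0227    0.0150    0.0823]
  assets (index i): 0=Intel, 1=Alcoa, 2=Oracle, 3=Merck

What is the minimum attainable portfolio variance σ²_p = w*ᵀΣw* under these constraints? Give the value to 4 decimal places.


0.0257

p=Σ⁻¹μ = [1.7326  1.0420  1.9187  1.0219]
q=Σ⁻¹𝟙 = [8.9826  17.8471  11.4247  16.2025]
a=μᵀp=0.768376  b=𝟙ᵀp=5.715226  c=𝟙ᵀq=54.456913  D=ac−b²=9.179604
λ₁=(c·0.140−b)/D = (54.456913·0.140−5.715226)/9.179604 = 0.207933
λ₂=(a−b·0.140)/D = (0.768376−5.715226·0.140)/9.179604 = -0.003459
w* = 0.207933·p + -0.003459·q:
  w_0 = 0.207933·1.7326 + -0.003459·8.9826 = 0.3292  (Intel)
  w_1 = 0.207933·1.0420 + -0.003459·17.8471 = 0.1549  (Alcoa)
  w_2 = 0.207933·1.9187 + -0.003459·11.4247 = 0.3594  (Oracle)
  w_3 = 0.207933·1.0219 + -0.003459·16.2025 = 0.1564  (Merck)
Σw_i=1.0000  μᵀw=0.1400
σ²=wᵀΣw=λ₁·μ_p+λ₂ = 0.207933·0.140 + -0.003459 = 0.025651 ≈ 0.0257


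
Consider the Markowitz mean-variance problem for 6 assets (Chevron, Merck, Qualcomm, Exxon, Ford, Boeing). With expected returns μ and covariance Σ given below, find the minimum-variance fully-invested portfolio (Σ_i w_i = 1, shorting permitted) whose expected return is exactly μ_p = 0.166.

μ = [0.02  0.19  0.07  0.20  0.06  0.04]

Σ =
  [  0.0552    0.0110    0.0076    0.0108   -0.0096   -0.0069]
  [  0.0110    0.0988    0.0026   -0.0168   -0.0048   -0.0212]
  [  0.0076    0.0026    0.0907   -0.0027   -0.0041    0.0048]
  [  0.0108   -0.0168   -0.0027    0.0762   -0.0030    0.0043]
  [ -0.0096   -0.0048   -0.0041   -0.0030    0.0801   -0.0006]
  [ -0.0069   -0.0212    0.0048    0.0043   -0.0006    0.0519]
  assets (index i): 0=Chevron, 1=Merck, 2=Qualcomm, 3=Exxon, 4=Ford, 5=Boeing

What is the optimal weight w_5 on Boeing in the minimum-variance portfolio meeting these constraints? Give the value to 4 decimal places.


0.1532

u=Σ⁻¹μ = [-0.6110  2.9183  0.8035  3.3366  1.0284  1.5427]
v=Σ⁻¹𝟙 = [17.0491  16.8840  8.8715  13.8978  16.7138  26.6525]
a=μᵀu=1.389223  b=𝟙ᵀu=9.018415  c=𝟙ᵀv=100.068581  D=ac−b²=57.685764
λ₁=(c·0.166−b)/D = (100.068581·0.166−9.018415)/57.685764 = 0.131626
λ₂=(a−b·0.166)/D = (1.389223−9.018415·0.166)/57.685764 = -0.001869
w* = 0.131626·u + -0.001869·v:
  w_0 = 0.131626·-0.6110 + -0.001869·17.0491 = -0.1123  (Chevron)
  w_1 = 0.131626·2.9183 + -0.001869·16.8840 = 0.3526  (Merck)
  w_2 = 0.131626·0.8035 + -0.001869·8.8715 = 0.0892  (Qualcomm)
  w_3 = 0.131626·3.3366 + -0.001869·13.8978 = 0.4132  (Exxon)
  w_4 = 0.131626·1.0284 + -0.001869·16.7138 = 0.1041  (Ford)
  w_5 = 0.131626·1.5427 + -0.001869·26.6525 = 0.1532  (Boeing)
Σw_i=1.0000  μᵀw=0.1660
σ²=wᵀΣw=λ₁·μ_p+λ₂ = 0.131626·0.166 + -0.001869 = 0.019981 ≈ 0.0200


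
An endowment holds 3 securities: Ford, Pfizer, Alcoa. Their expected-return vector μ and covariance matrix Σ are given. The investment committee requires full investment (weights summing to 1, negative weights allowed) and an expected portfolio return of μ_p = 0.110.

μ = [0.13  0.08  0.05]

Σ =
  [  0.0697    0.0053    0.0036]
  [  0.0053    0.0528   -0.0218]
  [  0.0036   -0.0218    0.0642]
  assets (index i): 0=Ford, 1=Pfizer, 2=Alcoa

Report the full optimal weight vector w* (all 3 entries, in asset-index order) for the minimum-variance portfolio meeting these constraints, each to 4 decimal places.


p=Σ⁻¹μ = [1.6520  1.8989  1.3310]
q=Σ⁻¹𝟙 = [10.9605  27.9327  24.4466]
a=μᵀp=0.433217  b=𝟙ᵀp=4.881816  c=𝟙ᵀq=63.339867  D=ac−b²=3.607752
λ₁=(c·0.110−b)/D = (63.339867·0.110−4.881816)/3.607752 = 0.578080
λ₂=(a−b·0.110)/D = (0.433217−4.881816·0.110)/3.607752 = -0.028767
w* = 0.578080·p + -0.028767·q:
  w_0 = 0.578080·1.6520 + -0.028767·10.9605 = 0.6397  (Ford)
  w_1 = 0.578080·1.8989 + -0.028767·27.9327 = 0.2942  (Pfizer)
  w_2 = 0.578080·1.3310 + -0.028767·24.4466 = 0.0662  (Alcoa)
Σw_i=1.0000  μᵀw=0.1100
σ²=wᵀΣw=λ₁·μ_p+λ₂ = 0.578080·0.110 + -0.028767 = 0.034822 ≈ 0.0348

0.6397  0.2942  0.0662


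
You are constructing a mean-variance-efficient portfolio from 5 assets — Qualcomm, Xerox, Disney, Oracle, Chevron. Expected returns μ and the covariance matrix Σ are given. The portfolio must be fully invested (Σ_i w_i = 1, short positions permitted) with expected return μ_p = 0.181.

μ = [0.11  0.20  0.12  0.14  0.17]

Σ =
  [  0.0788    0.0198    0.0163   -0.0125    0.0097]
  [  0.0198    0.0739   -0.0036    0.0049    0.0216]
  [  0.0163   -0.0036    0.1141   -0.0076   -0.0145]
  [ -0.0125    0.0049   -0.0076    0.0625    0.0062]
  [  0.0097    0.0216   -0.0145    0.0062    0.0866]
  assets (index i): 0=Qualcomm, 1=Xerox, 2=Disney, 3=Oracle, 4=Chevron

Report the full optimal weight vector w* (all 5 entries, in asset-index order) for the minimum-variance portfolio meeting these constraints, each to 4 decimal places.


u=Σ⁻¹μ = [0.8034  1.9853  1.3333  2.2644  1.4390]
v=Σ⁻¹𝟙 = [10.5358  7.4070  9.8101  17.8379  8.8852]
a=μᵀu=1.207074  b=𝟙ᵀu=7.825368  c=𝟙ᵀv=54.476184  D=ac−b²=4.520427
λ₁=(c·0.181−b)/D = (54.476184·0.181−7.825368)/4.520427 = 0.450139
λ₂=(a−b·0.181)/D = (1.207074−7.825368·0.181)/4.520427 = -0.046305
w* = 0.450139·u + -0.046305·v:
  w_0 = 0.450139·0.8034 + -0.046305·10.5358 = -0.1262  (Qualcomm)
  w_1 = 0.450139·1.9853 + -0.046305·7.4070 = 0.5507  (Xerox)
  w_2 = 0.450139·1.3333 + -0.046305·9.8101 = 0.1459  (Disney)
  w_3 = 0.450139·2.2644 + -0.046305·17.8379 = 0.1933  (Oracle)
  w_4 = 0.450139·1.4390 + -0.046305·8.8852 = 0.2363  (Chevron)
Σw_i=1.0000  μᵀw=0.1810
σ²=wᵀΣw=λ₁·μ_p+λ₂ = 0.450139·0.181 + -0.046305 = 0.035170 ≈ 0.0352

-0.1262  0.5507  0.1459  0.1933  0.2363


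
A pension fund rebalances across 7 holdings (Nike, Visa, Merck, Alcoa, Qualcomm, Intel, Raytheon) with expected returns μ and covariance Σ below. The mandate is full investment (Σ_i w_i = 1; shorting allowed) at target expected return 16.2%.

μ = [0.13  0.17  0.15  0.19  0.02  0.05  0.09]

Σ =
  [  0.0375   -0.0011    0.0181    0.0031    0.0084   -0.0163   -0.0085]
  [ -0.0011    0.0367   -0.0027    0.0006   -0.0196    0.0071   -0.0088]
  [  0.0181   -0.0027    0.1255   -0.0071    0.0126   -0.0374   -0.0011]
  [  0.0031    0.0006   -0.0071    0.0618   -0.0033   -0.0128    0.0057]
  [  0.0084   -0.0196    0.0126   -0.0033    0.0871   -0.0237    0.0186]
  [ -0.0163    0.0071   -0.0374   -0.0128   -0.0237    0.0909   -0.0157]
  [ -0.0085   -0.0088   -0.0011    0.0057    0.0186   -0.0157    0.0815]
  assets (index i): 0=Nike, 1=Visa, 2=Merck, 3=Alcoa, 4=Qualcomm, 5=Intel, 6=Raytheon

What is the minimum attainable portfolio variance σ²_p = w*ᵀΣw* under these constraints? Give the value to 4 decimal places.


0.0126

g=Σ⁻¹μ = [3.9152  5.4727  1.6317  3.4378  1.2534  2.6720  2.1138]
h=Σ⁻¹𝟙 = [33.4287  38.3284  12.5129  21.1744  19.9916  30.7900  19.9517]
a=μᵀg=2.686179  b=𝟙ᵀg=20.496602  c=𝟙ᵀh=176.177645  D=ac−b²=53.134054
λ₁=(c·0.162−b)/D = (176.177645·0.162−20.496602)/53.134054 = 0.151394
λ₂=(a−b·0.162)/D = (2.686179−20.496602·0.162)/53.134054 = -0.011937
w* = 0.151394·g + -0.011937·h:
  w_0 = 0.151394·3.9152 + -0.011937·33.4287 = 0.1937  (Nike)
  w_1 = 0.151394·5.4727 + -0.011937·38.3284 = 0.3710  (Visa)
  w_2 = 0.151394·1.6317 + -0.011937·12.5129 = 0.0977  (Merck)
  w_3 = 0.151394·3.4378 + -0.011937·21.1744 = 0.2677  (Alcoa)
  w_4 = 0.151394·1.2534 + -0.011937·19.9916 = -0.0489  (Qualcomm)
  w_5 = 0.151394·2.6720 + -0.011937·30.7900 = 0.0370  (Intel)
  w_6 = 0.151394·2.1138 + -0.011937·19.9517 = 0.0819  (Raytheon)
Σw_i=1.0000  μᵀw=0.1620
σ²=wᵀΣw=λ₁·μ_p+λ₂ = 0.151394·0.162 + -0.011937 = 0.012589 ≈ 0.0126


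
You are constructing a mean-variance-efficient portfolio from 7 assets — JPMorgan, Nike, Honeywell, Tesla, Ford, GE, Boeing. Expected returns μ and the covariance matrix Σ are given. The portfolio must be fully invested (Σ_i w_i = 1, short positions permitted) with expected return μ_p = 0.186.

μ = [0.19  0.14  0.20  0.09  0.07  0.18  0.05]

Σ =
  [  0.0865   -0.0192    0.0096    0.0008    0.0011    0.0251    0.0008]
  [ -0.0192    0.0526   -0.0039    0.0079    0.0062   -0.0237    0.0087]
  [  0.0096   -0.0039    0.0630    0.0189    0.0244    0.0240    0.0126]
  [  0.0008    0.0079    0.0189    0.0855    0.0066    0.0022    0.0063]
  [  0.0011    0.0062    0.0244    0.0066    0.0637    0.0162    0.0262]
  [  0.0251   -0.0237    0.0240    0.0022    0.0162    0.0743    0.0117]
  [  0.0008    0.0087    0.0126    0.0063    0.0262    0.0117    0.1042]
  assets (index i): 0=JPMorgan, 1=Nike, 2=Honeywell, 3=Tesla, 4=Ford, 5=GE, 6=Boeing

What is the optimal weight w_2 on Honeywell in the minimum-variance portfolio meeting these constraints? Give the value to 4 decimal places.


u=Σ⁻¹μ = [2.2664  5.0631  2.5388  0.0313  -0.9622  2.7131  -0.3319]
v=Σ⁻¹𝟙 = [12.8842  28.6503  5.5709  6.7133  4.8185  14.6980  3.1644]
a=μᵀu=2.054429  b=𝟙ᵀu=11.318586  c=𝟙ᵀv=76.499739  D=ac−b²=29.052932
λ₁=(c·0.186−b)/D = (76.499739·0.186−11.318586)/29.052932 = 0.100175
λ₂=(a−b·0.186)/D = (2.054429−11.318586·0.186)/29.052932 = -0.001749
w* = 0.100175·u + -0.001749·v:
  w_0 = 0.100175·2.2664 + -0.001749·12.8842 = 0.2045  (JPMorgan)
  w_1 = 0.100175·5.0631 + -0.001749·28.6503 = 0.4571  (Nike)
  w_2 = 0.100175·2.5388 + -0.001749·5.5709 = 0.2446  (Honeywell)
  w_3 = 0.100175·0.0313 + -0.001749·6.7133 = -0.0086  (Tesla)
  w_4 = 0.100175·-0.9622 + -0.001749·4.8185 = -0.1048  (Ford)
  w_5 = 0.100175·2.7131 + -0.001749·14.6980 = 0.2461  (GE)
  w_6 = 0.100175·-0.3319 + -0.001749·3.1644 = -0.0388  (Boeing)
Σw_i=1.0000  μᵀw=0.1860
σ²=wᵀΣw=λ₁·μ_p+λ₂ = 0.100175·0.186 + -0.001749 = 0.016883 ≈ 0.0169

0.2446


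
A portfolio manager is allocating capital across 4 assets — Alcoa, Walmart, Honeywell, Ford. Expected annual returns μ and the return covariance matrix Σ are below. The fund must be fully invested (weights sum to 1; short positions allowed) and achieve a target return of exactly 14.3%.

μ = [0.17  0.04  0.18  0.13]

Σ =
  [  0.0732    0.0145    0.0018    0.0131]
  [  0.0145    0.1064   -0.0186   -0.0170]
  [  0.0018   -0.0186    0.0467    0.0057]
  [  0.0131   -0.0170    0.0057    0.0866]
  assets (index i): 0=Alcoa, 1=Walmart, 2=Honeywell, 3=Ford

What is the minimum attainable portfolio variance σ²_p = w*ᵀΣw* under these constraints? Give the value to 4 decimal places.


u=Σ⁻¹μ = [1.8125  1.0225  4.0500  1.1611]
v=Σ⁻¹𝟙 = [8.0827  14.5956  25.5100  11.5108]
a=μᵀu=1.228972  b=𝟙ᵀu=8.046089  c=𝟙ᵀv=59.699099  D=ac−b²=8.628983
λ₁=(c·0.143−b)/D = (59.699099·0.143−8.046089)/8.628983 = 0.056888
λ₂=(a−b·0.143)/D = (1.228972−8.046089·0.143)/8.628983 = 0.009084
w* = 0.056888·u + 0.009084·v:
  w_0 = 0.056888·1.8125 + 0.009084·8.0827 = 0.1765  (Alcoa)
  w_1 = 0.056888·1.0225 + 0.009084·14.5956 = 0.1907  (Walmart)
  w_2 = 0.056888·4.0500 + 0.009084·25.5100 = 0.4621  (Honeywell)
  w_3 = 0.056888·1.1611 + 0.009084·11.5108 = 0.1706  (Ford)
Σw_i=1.0000  μᵀw=0.1430
σ²=wᵀΣw=λ₁·μ_p+λ₂ = 0.056888·0.143 + 0.009084 = 0.017218 ≈ 0.0172

0.0172


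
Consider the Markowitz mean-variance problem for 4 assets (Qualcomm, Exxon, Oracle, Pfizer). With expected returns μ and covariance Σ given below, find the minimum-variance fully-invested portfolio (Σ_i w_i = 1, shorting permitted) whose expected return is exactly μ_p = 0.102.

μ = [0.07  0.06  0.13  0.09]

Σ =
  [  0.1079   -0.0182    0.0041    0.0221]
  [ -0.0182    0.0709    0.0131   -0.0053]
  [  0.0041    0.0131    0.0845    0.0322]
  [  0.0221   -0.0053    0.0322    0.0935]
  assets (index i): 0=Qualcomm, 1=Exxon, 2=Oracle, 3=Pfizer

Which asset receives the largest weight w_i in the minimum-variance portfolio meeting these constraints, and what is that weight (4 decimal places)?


u=Σ⁻¹μ = [0.6517  0.8222  1.2127  0.4375]
v=Σ⁻¹𝟙 = [10.3120  16.1443  6.1416  7.0578]
a=μᵀu=0.291975  b=𝟙ᵀu=3.124117  c=𝟙ᵀv=39.655785  D=ac−b²=1.818406
λ₁=(c·0.102−b)/D = (39.655785·0.102−3.124117)/1.818406 = 0.506363
λ₂=(a−b·0.102)/D = (0.291975−3.124117·0.102)/1.818406 = -0.014675
w* = 0.506363·u + -0.014675·v:
  w_0 = 0.506363·0.6517 + -0.014675·10.3120 = 0.1787  (Qualcomm)
  w_1 = 0.506363·0.8222 + -0.014675·16.1443 = 0.1794  (Exxon)
  w_2 = 0.506363·1.2127 + -0.014675·6.1416 = 0.5239  (Oracle)
  w_3 = 0.506363·0.4375 + -0.014675·7.0578 = 0.1180  (Pfizer)
Σw_i=1.0000  μᵀw=0.1020
σ²=wᵀΣw=λ₁·μ_p+λ₂ = 0.506363·0.102 + -0.014675 = 0.036974 ≈ 0.0370

Oracle (0.5239)


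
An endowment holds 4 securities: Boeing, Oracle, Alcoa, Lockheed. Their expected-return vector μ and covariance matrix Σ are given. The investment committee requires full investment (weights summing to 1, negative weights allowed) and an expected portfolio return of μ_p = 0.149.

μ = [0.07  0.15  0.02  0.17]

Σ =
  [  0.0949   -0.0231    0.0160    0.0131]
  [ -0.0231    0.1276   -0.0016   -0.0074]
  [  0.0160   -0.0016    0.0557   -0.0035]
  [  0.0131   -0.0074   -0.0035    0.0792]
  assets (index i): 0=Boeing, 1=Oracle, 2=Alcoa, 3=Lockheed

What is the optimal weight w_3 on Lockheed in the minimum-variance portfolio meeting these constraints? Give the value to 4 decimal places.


0.5200

x=Σ⁻¹μ = [0.7326  1.4383  0.3266  2.1741]
y=Σ⁻¹𝟙 = [8.4628  10.3272  16.6312  12.9264]
a=μᵀx=0.643163  b=𝟙ᵀx=4.671593  c=𝟙ᵀy=48.347699  D=ac−b²=9.271663
λ₁=(c·0.149−b)/D = (48.347699·0.149−4.671593)/9.271663 = 0.273113
λ₂=(a−b·0.149)/D = (0.643163−4.671593·0.149)/9.271663 = -0.005706
w* = 0.273113·x + -0.005706·y:
  w_0 = 0.273113·0.7326 + -0.005706·8.4628 = 0.1518  (Boeing)
  w_1 = 0.273113·1.4383 + -0.005706·10.3272 = 0.3339  (Oracle)
  w_2 = 0.273113·0.3266 + -0.005706·16.6312 = -0.0057  (Alcoa)
  w_3 = 0.273113·2.1741 + -0.005706·12.9264 = 0.5200  (Lockheed)
Σw_i=1.0000  μᵀw=0.1490
σ²=wᵀΣw=λ₁·μ_p+λ₂ = 0.273113·0.149 + -0.005706 = 0.034988 ≈ 0.0350


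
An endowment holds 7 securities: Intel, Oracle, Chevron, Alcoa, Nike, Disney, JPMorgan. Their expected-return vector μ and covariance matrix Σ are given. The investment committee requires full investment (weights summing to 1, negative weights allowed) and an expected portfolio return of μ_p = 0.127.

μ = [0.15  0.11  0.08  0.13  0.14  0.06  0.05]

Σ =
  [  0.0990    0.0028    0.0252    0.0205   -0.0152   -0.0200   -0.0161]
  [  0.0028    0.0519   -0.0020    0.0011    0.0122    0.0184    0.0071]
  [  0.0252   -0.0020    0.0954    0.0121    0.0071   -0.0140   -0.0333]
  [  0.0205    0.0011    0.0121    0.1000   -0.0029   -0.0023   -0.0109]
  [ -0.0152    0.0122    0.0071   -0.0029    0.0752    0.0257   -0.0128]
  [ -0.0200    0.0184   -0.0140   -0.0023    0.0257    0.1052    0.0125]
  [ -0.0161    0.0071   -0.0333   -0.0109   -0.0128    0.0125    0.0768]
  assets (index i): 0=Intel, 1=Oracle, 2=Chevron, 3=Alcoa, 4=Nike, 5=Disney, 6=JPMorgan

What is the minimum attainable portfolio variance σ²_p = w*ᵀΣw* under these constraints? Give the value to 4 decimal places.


0.0173

p=Σ⁻¹μ = [1.7048  1.2503  0.7156  1.1052  2.2603  0.0373  1.7306]
q=Σ⁻¹𝟙 = [11.5642  10.2716  14.4542  8.9088  15.0807  5.5329  23.6401]
a=μᵀp=0.999400  b=𝟙ᵀp=8.804255  c=𝟙ᵀq=89.452421  D=ac−b²=11.883843
λ₁=(c·0.127−b)/D = (89.452421·0.127−8.804255)/11.883843 = 0.215099
λ₂=(a−b·0.127)/D = (0.999400−8.804255·0.127)/11.883843 = -0.009992
w* = 0.215099·p + -0.009992·q:
  w_0 = 0.215099·1.7048 + -0.009992·11.5642 = 0.2512  (Intel)
  w_1 = 0.215099·1.2503 + -0.009992·10.2716 = 0.1663  (Oracle)
  w_2 = 0.215099·0.7156 + -0.009992·14.4542 = 0.0095  (Chevron)
  w_3 = 0.215099·1.1052 + -0.009992·8.9088 = 0.1487  (Alcoa)
  w_4 = 0.215099·2.2603 + -0.009992·15.0807 = 0.3355  (Nike)
  w_5 = 0.215099·0.0373 + -0.009992·5.5329 = -0.0473  (Disney)
  w_6 = 0.215099·1.7306 + -0.009992·23.6401 = 0.1361  (JPMorgan)
Σw_i=1.0000  μᵀw=0.1270
σ²=wᵀΣw=λ₁·μ_p+λ₂ = 0.215099·0.127 + -0.009992 = 0.017326 ≈ 0.0173
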